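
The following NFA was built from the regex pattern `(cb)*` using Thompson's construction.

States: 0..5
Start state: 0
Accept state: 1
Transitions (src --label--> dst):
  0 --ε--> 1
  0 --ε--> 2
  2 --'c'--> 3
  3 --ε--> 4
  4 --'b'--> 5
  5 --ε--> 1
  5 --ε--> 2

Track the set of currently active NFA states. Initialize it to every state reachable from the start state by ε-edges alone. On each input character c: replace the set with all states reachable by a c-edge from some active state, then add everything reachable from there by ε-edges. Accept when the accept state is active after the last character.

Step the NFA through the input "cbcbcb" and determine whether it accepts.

Answer: ACCEPT

Trace:
S₀ = ε-closure({0}) = {0,1,2}
'c' @ 1: {3,4}
'b' @ 2: {1,2,5}  (accept∈set)
'c' @ 3: {3,4}
'b' @ 4: {1,2,5}  (accept∈set)
'c' @ 5: {3,4}
'b' @ 6: {1,2,5}  (accept∈set)
after full input: {1,2,5}  (accept=1 in)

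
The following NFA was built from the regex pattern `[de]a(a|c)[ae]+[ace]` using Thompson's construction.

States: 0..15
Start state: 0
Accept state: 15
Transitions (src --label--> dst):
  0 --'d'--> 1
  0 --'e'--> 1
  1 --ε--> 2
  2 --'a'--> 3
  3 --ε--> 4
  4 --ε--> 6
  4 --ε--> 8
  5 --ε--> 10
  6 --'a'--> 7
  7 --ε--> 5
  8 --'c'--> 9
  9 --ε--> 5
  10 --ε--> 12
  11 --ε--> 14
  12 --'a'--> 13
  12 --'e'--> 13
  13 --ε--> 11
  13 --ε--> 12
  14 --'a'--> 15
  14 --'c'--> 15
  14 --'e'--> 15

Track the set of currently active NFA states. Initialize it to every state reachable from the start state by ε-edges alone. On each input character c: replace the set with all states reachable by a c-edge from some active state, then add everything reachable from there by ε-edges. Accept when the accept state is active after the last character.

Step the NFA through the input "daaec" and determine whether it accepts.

S₀ = ε-closure({0}) = {0}
'd' @ 1: {1,2}
'a' @ 2: {3,4,6,8}
'a' @ 3: {5,7,10,12}
'e' @ 4: {11,12,13,14}
'c' @ 5: {15}  ✓accept
final: {15}; accept 15 in set

Answer: ACCEPT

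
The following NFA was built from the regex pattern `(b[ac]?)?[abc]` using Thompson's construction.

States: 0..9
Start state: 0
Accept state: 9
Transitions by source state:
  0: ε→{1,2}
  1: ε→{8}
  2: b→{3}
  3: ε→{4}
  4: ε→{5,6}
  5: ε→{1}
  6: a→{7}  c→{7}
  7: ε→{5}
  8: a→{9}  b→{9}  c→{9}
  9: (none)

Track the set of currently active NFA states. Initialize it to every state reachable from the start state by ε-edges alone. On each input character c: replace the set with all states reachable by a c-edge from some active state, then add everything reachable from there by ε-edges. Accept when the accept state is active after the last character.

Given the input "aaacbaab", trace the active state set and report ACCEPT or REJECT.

S₀ = ε-closure({0}) = {0,1,2,8}
'a' @ 1: {9}  ✓accept
'a' @ 2: {}  — state set empty
rest 'acbaab' ignored (set empty)
after full input: {}  (accept=9 not in)

Answer: REJECT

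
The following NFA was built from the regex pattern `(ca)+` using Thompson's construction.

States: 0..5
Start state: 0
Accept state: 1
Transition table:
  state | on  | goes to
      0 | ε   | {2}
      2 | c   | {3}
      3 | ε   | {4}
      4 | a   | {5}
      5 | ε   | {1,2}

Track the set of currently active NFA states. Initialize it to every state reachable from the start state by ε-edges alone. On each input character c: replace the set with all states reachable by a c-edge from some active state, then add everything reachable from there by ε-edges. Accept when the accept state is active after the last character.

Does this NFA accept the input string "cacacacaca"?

S₀ = ε-closure({0}) = {0,2}
'c' @ 1: {3,4}
'a' @ 2: {1,2,5}  ✓accept
'c' @ 3: {3,4}
'a' @ 4: {1,2,5}  ✓accept
'c' @ 5: {3,4}
'a' @ 6: {1,2,5}  ✓accept
'c' @ 7: {3,4}
'a' @ 8: {1,2,5}  ✓accept
'c' @ 9: {3,4}
'a' @ 10: {1,2,5}  ✓accept
end set {1,2,5} — state 1 in

Answer: ACCEPT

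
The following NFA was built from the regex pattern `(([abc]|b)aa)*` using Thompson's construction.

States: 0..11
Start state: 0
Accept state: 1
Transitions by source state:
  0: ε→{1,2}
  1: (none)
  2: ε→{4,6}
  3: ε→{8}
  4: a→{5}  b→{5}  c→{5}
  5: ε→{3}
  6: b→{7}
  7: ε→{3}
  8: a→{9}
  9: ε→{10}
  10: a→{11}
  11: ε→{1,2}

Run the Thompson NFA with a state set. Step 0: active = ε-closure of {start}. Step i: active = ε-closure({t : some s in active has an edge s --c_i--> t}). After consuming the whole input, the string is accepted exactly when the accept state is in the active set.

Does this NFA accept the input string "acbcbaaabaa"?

initial (ε-close {0}): {0,1,2,4,6}
'a' @ 1: {3,5,8}
'c' @ 2: {}  — dead — no transitions
rest 'bcbaaabaa' ignored (set empty)
end set {} — state 1 not in

Answer: REJECT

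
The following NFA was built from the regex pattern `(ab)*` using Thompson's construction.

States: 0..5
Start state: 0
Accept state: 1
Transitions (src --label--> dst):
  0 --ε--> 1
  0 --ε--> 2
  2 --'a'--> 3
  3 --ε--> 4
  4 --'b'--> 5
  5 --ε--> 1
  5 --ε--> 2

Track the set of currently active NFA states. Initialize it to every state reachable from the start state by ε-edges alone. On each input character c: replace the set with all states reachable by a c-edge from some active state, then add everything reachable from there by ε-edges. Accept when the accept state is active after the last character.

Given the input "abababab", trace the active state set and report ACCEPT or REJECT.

initial (ε-close {0}): {0,1,2}
'a' @ 1: {3,4}
'b' @ 2: {1,2,5}  (accept∈set)
'a' @ 3: {3,4}
'b' @ 4: {1,2,5}  (accept∈set)
'a' @ 5: {3,4}
'b' @ 6: {1,2,5}  (accept∈set)
'a' @ 7: {3,4}
'b' @ 8: {1,2,5}  (accept∈set)
end set {1,2,5} — state 1 in

Answer: ACCEPT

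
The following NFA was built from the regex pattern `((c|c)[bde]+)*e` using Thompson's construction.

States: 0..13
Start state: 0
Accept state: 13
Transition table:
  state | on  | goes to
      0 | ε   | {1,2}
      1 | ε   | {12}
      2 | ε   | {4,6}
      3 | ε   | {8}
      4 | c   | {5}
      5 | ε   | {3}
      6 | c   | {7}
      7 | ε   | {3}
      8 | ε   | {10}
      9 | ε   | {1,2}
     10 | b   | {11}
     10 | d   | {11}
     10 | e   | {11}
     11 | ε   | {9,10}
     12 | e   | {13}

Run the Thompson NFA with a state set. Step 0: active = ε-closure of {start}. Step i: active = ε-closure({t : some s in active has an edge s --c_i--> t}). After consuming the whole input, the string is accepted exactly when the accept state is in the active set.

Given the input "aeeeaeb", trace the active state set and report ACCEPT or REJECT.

S₀ = ε-closure({0}) = {0,1,2,4,6,12}
'a' @ 1: {}  — state set empty
rest 'eeeaeb' ignored (set empty)
after full input: {}  (accept=13 not in)

Answer: REJECT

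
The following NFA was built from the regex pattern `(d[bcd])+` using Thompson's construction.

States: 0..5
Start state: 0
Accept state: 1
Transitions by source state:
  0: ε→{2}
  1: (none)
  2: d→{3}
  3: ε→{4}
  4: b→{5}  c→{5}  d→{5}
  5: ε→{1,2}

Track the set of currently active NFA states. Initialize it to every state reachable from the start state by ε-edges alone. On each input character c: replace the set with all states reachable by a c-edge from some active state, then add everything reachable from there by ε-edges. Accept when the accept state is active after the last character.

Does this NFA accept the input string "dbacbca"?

start: ε-closure({0}) = {0,2}
'd' @ 1: {3,4}
'b' @ 2: {1,2,5}  [accepting]
'a' @ 3: {}  — no active states
rest 'cbca' ignored (set empty)
after full input: {}  (accept=1 not in)

Answer: REJECT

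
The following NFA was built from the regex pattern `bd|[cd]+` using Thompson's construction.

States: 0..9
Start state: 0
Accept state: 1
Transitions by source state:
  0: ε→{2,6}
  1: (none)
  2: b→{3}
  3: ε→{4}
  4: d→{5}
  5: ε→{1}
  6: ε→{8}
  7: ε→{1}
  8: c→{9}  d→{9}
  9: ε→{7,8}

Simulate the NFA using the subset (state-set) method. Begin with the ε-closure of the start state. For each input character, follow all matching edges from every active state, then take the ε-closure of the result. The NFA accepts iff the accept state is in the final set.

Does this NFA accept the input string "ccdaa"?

Answer: REJECT

Steps:
initial (ε-close {0}): {0,2,6,8}
'c' @ 1: {1,7,8,9}  [accepting]
'c' @ 2: {1,7,8,9}  [accepting]
'd' @ 3: {1,7,8,9}  [accepting]
'a' @ 4: {}  — state set empty
rest 'a' ignored (set empty)
after full input: {}  (accept=1 not in)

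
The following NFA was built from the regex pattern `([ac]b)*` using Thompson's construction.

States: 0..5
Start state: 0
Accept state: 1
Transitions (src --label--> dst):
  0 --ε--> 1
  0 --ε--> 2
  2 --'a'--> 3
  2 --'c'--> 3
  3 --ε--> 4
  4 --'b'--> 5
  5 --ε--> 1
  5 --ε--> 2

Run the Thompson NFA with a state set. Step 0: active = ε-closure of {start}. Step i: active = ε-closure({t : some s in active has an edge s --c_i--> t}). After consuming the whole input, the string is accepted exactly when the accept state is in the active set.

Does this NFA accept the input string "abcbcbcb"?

initial (ε-close {0}): {0,1,2}
'a' @ 1: {3,4}
'b' @ 2: {1,2,5}  (accept∈set)
'c' @ 3: {3,4}
'b' @ 4: {1,2,5}  (accept∈set)
'c' @ 5: {3,4}
'b' @ 6: {1,2,5}  (accept∈set)
'c' @ 7: {3,4}
'b' @ 8: {1,2,5}  (accept∈set)
final: {1,2,5}; accept 1 in set

Answer: ACCEPT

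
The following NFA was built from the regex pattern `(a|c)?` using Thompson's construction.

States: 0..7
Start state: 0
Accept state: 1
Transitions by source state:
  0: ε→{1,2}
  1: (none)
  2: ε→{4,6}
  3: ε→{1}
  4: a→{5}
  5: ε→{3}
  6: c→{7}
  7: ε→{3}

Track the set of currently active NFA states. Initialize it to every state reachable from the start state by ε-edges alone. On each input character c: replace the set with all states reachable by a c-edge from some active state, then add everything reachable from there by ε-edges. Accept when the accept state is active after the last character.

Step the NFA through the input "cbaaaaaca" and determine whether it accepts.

S₀ = ε-closure({0}) = {0,1,2,4,6}
'c' @ 1: {1,3,7}  [accepting]
'b' @ 2: {}  — state set empty
rest 'aaaaaca' ignored (set empty)
after full input: {}  (accept=1 not in)

Answer: REJECT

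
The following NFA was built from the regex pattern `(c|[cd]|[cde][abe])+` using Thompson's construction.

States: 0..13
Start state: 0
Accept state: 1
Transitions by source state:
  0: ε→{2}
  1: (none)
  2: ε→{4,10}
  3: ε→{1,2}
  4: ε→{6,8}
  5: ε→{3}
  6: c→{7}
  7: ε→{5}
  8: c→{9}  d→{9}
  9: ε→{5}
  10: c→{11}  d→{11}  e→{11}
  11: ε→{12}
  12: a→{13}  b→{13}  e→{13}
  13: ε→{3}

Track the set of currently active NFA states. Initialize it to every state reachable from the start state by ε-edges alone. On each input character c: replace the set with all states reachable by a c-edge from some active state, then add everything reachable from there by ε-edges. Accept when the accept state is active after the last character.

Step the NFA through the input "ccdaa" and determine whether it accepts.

start: ε-closure({0}) = {0,2,4,6,8,10}
'c' @ 1: {1,2,3,4,5,6,7,8,9,10,11,12}  [accepting]
'c' @ 2: {1,2,3,4,5,6,7,8,9,10,11,12}  [accepting]
'd' @ 3: {1,2,3,4,5,6,8,9,10,11,12}  [accepting]
'a' @ 4: {1,2,3,4,6,8,10,13}  [accepting]
'a' @ 5: {}  — no active states
after full input: {}  (accept=1 not in)

Answer: REJECT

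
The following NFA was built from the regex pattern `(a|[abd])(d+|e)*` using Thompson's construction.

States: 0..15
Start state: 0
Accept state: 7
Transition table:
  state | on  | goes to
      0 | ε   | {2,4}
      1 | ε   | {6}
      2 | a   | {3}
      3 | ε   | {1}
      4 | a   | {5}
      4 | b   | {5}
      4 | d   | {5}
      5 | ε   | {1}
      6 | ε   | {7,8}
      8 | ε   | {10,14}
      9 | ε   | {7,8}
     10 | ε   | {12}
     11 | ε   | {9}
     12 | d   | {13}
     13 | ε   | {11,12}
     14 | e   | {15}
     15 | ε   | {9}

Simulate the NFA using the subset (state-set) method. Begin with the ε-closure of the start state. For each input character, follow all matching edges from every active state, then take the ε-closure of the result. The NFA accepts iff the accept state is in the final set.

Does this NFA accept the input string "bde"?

Answer: ACCEPT

Derivation:
initial (ε-close {0}): {0,2,4}
'b' @ 1: {1,5,6,7,8,10,12,14}  [accepting]
'd' @ 2: {7,8,9,10,11,12,13,14}  [accepting]
'e' @ 3: {7,8,9,10,12,14,15}  [accepting]
final: {7,8,9,10,12,14,15}; accept 7 in set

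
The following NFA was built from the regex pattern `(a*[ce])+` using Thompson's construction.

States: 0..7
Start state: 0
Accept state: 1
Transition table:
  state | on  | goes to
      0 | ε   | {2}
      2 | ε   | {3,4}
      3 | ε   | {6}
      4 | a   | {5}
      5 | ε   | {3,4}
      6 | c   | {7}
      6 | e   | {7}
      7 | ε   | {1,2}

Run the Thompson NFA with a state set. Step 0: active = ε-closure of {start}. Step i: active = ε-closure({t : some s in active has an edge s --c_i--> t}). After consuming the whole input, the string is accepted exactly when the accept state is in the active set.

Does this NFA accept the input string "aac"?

Answer: ACCEPT

Derivation:
S₀ = ε-closure({0}) = {0,2,3,4,6}
'a' @ 1: {3,4,5,6}
'a' @ 2: {3,4,5,6}
'c' @ 3: {1,2,3,4,6,7}  ✓accept
end set {1,2,3,4,6,7} — state 1 in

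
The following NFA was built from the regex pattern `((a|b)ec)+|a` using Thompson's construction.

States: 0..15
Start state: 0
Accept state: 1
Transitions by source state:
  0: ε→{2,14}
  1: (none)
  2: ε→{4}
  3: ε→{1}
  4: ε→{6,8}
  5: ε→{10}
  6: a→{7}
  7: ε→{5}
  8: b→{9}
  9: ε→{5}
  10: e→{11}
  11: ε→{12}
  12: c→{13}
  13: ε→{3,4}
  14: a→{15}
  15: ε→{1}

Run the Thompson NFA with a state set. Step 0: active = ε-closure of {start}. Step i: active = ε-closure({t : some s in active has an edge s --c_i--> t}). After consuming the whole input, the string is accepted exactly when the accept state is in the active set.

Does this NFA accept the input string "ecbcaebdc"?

S₀ = ε-closure({0}) = {0,2,4,6,8,14}
'e' @ 1: {}  — no active states
rest 'cbcaebdc' ignored (set empty)
after full input: {}  (accept=1 not in)

Answer: REJECT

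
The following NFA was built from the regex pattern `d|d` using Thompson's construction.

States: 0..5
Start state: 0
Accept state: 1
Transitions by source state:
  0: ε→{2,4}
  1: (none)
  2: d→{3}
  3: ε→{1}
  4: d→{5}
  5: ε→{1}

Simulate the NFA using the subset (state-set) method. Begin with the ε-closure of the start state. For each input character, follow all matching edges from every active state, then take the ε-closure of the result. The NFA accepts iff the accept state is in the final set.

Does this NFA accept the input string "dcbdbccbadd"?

initial (ε-close {0}): {0,2,4}
'd' @ 1: {1,3,5}  ✓accept
'c' @ 2: {}  — dead — no transitions
rest 'bdbccbadd' ignored (set empty)
final: {}; accept 1 not in set

Answer: REJECT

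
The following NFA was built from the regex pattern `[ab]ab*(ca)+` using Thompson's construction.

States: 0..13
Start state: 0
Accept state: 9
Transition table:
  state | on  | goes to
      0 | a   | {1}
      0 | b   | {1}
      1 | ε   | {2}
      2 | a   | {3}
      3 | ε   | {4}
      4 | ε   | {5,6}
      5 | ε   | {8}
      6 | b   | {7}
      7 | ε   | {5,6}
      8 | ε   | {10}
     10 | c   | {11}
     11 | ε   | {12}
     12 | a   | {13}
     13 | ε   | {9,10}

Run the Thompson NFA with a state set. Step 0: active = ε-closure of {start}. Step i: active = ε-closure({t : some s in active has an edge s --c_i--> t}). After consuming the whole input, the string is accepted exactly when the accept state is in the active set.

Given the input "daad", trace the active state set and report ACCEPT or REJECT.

start: ε-closure({0}) = {0}
'd' @ 1: {}  — dead — no transitions
rest 'aad' ignored (set empty)
end set {} — state 9 not in

Answer: REJECT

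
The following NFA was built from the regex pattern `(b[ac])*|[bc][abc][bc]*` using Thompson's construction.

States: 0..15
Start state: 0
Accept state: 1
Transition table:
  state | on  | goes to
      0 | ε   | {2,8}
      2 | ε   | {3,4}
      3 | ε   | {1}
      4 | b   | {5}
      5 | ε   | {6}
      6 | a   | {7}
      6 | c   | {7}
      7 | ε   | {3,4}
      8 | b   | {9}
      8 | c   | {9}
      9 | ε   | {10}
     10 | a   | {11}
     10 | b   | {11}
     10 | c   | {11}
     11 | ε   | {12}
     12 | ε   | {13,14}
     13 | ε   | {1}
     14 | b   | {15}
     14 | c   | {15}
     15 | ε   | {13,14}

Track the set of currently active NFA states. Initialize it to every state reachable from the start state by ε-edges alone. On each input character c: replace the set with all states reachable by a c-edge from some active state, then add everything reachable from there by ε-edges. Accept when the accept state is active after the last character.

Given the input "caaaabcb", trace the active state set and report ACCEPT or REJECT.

S₀ = ε-closure({0}) = {0,1,2,3,4,8}
'c' @ 1: {9,10}
'a' @ 2: {1,11,12,13,14}  (accept∈set)
'a' @ 3: {}  — no active states
rest 'aabcb' ignored (set empty)
end set {} — state 1 not in

Answer: REJECT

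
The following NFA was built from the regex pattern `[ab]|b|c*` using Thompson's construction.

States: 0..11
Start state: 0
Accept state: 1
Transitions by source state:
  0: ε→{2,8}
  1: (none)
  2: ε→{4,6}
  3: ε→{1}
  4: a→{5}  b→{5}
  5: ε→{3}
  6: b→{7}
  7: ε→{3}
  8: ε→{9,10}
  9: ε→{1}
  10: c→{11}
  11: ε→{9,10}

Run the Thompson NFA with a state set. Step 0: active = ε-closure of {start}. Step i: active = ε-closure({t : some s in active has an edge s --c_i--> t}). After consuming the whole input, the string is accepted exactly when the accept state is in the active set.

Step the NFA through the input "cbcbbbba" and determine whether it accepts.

initial (ε-close {0}): {0,1,2,4,6,8,9,10}
'c' @ 1: {1,9,10,11}  (accept∈set)
'b' @ 2: {}  — no active states
rest 'cbbbba' ignored (set empty)
after full input: {}  (accept=1 not in)

Answer: REJECT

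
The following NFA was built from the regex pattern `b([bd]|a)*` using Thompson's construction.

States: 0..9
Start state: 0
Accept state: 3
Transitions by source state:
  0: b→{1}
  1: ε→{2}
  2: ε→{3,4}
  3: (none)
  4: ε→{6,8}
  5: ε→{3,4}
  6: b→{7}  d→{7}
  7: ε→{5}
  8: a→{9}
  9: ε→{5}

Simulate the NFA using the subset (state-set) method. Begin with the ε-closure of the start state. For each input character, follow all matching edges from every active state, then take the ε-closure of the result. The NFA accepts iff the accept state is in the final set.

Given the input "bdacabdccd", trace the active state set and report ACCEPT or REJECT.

initial (ε-close {0}): {0}
'b' @ 1: {1,2,3,4,6,8}  (accept∈set)
'd' @ 2: {3,4,5,6,7,8}  (accept∈set)
'a' @ 3: {3,4,5,6,8,9}  (accept∈set)
'c' @ 4: {}  — state set empty
rest 'abdccd' ignored (set empty)
end set {} — state 3 not in

Answer: REJECT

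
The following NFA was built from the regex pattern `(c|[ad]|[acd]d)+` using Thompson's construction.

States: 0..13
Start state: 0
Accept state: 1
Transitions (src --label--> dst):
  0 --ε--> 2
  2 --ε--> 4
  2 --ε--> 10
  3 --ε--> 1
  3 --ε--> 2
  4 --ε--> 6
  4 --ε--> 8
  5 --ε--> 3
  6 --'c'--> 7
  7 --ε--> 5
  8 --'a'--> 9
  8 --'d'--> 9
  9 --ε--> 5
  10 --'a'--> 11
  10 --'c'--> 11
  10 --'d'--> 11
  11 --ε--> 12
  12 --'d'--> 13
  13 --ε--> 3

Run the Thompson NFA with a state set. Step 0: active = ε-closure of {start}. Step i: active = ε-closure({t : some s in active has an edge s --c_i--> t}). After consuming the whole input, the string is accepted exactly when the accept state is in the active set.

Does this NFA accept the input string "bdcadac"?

S₀ = ε-closure({0}) = {0,2,4,6,8,10}
'b' @ 1: {}  — dead — no transitions
rest 'dcadac' ignored (set empty)
end set {} — state 1 not in

Answer: REJECT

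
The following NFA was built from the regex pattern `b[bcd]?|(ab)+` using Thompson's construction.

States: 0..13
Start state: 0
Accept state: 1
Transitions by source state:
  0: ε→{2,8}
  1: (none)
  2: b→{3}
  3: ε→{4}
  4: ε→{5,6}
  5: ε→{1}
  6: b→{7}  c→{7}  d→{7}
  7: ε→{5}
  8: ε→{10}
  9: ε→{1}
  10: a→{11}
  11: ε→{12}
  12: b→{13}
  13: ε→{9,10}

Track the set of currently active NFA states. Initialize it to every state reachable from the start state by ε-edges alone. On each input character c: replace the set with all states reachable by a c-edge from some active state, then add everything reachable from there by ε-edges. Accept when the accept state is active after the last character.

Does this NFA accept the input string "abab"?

Answer: ACCEPT

Derivation:
start: ε-closure({0}) = {0,2,8,10}
'a' @ 1: {11,12}
'b' @ 2: {1,9,10,13}  ✓accept
'a' @ 3: {11,12}
'b' @ 4: {1,9,10,13}  ✓accept
final: {1,9,10,13}; accept 1 in set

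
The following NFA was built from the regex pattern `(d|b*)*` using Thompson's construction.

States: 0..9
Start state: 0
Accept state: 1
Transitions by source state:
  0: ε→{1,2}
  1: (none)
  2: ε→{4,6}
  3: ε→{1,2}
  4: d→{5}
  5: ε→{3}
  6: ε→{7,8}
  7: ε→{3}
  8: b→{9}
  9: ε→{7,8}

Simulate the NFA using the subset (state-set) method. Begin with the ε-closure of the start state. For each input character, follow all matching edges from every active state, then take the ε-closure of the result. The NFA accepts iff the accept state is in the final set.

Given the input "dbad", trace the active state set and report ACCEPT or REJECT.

start: ε-closure({0}) = {0,1,2,3,4,6,7,8}
'd' @ 1: {1,2,3,4,5,6,7,8}  [accepting]
'b' @ 2: {1,2,3,4,6,7,8,9}  [accepting]
'a' @ 3: {}  — state set empty
rest 'd' ignored (set empty)
final: {}; accept 1 not in set

Answer: REJECT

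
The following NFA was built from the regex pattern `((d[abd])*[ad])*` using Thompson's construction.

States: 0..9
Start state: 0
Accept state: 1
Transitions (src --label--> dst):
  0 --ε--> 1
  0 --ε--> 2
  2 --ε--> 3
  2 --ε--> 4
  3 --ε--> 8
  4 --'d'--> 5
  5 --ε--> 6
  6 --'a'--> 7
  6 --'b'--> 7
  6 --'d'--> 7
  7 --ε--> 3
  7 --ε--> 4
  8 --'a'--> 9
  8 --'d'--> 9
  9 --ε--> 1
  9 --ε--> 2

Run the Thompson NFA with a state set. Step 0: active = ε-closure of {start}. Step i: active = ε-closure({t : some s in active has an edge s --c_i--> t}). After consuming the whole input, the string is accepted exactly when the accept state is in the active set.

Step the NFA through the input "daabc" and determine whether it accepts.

S₀ = ε-closure({0}) = {0,1,2,3,4,8}
'd' @ 1: {1,2,3,4,5,6,8,9}  (accept∈set)
'a' @ 2: {1,2,3,4,7,8,9}  (accept∈set)
'a' @ 3: {1,2,3,4,8,9}  (accept∈set)
'b' @ 4: {}  — dead — no transitions
rest 'c' ignored (set empty)
end set {} — state 1 not in

Answer: REJECT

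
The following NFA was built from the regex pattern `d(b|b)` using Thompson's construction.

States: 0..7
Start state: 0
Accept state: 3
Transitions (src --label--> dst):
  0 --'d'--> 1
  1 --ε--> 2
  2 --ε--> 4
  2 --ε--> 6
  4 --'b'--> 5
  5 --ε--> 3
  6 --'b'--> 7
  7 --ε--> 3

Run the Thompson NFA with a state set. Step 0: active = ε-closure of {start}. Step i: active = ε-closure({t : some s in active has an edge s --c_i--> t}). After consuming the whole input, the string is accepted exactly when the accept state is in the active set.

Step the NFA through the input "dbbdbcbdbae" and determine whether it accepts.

S₀ = ε-closure({0}) = {0}
'd' @ 1: {1,2,4,6}
'b' @ 2: {3,5,7}  ✓accept
'b' @ 3: {}  — dead — no transitions
rest 'dbcbdbae' ignored (set empty)
final: {}; accept 3 not in set

Answer: REJECT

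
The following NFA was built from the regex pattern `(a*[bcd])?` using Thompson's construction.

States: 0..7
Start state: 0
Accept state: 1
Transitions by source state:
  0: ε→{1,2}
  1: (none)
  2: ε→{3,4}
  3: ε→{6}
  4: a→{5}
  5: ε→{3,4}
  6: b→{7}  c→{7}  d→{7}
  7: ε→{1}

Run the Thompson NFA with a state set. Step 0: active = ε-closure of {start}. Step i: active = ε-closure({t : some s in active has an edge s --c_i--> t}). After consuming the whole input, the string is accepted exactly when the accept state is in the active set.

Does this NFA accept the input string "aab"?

Answer: ACCEPT

Trace:
S₀ = ε-closure({0}) = {0,1,2,3,4,6}
'a' @ 1: {3,4,5,6}
'a' @ 2: {3,4,5,6}
'b' @ 3: {1,7}  ✓accept
final: {1,7}; accept 1 in set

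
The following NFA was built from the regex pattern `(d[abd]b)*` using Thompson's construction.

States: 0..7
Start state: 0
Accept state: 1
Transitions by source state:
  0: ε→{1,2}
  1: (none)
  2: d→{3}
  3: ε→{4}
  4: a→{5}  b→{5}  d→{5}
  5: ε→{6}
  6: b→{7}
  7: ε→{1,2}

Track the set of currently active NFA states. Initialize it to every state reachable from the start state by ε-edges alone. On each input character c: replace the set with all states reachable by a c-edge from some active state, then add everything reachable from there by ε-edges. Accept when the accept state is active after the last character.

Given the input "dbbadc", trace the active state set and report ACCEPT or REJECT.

initial (ε-close {0}): {0,1,2}
'd' @ 1: {3,4}
'b' @ 2: {5,6}
'b' @ 3: {1,2,7}  (accept∈set)
'a' @ 4: {}  — no active states
rest 'dc' ignored (set empty)
final: {}; accept 1 not in set

Answer: REJECT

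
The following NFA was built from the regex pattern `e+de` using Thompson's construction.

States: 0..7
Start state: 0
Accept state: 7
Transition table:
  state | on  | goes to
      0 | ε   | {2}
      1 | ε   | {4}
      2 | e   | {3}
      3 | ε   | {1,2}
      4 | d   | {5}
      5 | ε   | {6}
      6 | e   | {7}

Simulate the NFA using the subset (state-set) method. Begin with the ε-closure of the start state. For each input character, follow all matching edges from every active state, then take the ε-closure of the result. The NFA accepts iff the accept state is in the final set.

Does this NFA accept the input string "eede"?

Answer: ACCEPT

Derivation:
S₀ = ε-closure({0}) = {0,2}
'e' @ 1: {1,2,3,4}
'e' @ 2: {1,2,3,4}
'd' @ 3: {5,6}
'e' @ 4: {7}  [accepting]
final: {7}; accept 7 in set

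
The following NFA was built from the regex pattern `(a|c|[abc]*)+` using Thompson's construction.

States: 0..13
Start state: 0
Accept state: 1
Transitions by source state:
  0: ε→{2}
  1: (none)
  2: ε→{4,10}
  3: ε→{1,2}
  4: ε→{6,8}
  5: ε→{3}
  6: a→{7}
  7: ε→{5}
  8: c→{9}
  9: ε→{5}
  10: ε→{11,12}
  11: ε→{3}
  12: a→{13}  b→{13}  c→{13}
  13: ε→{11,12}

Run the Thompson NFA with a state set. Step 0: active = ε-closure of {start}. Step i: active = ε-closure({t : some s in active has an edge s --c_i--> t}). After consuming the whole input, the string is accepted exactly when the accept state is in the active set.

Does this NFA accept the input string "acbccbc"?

Answer: ACCEPT

Steps:
S₀ = ε-closure({0}) = {0,1,2,3,4,6,8,10,11,12}
'a' @ 1: {1,2,3,4,5,6,7,8,10,11,12,13}  [accepting]
'c' @ 2: {1,2,3,4,5,6,8,9,10,11,12,13}  [accepting]
'b' @ 3: {1,2,3,4,6,8,10,11,12,13}  [accepting]
'c' @ 4: {1,2,3,4,5,6,8,9,10,11,12,13}  [accepting]
'c' @ 5: {1,2,3,4,5,6,8,9,10,11,12,13}  [accepting]
'b' @ 6: {1,2,3,4,6,8,10,11,12,13}  [accepting]
'c' @ 7: {1,2,3,4,5,6,8,9,10,11,12,13}  [accepting]
after full input: {1,2,3,4,5,6,8,9,10,11,12,13}  (accept=1 in)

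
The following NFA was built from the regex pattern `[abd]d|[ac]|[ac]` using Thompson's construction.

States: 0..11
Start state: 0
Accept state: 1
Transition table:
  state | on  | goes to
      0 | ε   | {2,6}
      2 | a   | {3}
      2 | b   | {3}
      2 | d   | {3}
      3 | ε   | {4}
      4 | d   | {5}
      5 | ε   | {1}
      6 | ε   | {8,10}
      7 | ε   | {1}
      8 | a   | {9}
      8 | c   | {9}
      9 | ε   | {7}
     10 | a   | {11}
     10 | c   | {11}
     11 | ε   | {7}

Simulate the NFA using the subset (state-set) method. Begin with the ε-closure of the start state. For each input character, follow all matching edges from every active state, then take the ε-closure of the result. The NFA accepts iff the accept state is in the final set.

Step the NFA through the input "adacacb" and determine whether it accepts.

S₀ = ε-closure({0}) = {0,2,6,8,10}
'a' @ 1: {1,3,4,7,9,11}  [accepting]
'd' @ 2: {1,5}  [accepting]
'a' @ 3: {}  — dead — no transitions
rest 'cacb' ignored (set empty)
end set {} — state 1 not in

Answer: REJECT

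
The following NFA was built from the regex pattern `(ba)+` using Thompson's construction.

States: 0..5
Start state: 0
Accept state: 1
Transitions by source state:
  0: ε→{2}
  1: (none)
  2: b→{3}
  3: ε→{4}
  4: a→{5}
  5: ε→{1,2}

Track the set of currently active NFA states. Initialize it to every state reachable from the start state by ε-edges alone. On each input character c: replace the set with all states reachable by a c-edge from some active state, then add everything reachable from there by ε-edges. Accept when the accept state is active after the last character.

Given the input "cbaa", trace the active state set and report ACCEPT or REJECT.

Answer: REJECT

Steps:
start: ε-closure({0}) = {0,2}
'c' @ 1: {}  — state set empty
rest 'baa' ignored (set empty)
end set {} — state 1 not in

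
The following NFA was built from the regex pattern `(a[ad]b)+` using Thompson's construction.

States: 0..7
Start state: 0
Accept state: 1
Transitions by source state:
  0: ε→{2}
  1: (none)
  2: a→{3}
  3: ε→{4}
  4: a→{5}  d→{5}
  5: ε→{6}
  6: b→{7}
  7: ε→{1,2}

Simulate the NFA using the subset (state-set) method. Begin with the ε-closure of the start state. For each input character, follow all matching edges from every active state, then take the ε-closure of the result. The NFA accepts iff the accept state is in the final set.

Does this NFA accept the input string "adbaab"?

Answer: ACCEPT

Trace:
start: ε-closure({0}) = {0,2}
'a' @ 1: {3,4}
'd' @ 2: {5,6}
'b' @ 3: {1,2,7}  [accepting]
'a' @ 4: {3,4}
'a' @ 5: {5,6}
'b' @ 6: {1,2,7}  [accepting]
final: {1,2,7}; accept 1 in set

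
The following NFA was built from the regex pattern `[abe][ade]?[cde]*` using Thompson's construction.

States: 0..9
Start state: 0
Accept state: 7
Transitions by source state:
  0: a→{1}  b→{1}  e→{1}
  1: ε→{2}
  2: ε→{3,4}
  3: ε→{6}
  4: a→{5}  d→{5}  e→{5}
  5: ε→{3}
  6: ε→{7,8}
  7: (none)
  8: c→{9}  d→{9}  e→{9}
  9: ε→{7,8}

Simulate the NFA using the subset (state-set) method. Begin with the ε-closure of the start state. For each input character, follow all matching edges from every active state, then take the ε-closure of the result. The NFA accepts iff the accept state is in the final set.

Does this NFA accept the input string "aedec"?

S₀ = ε-closure({0}) = {0}
'a' @ 1: {1,2,3,4,6,7,8}  (accept∈set)
'e' @ 2: {3,5,6,7,8,9}  (accept∈set)
'd' @ 3: {7,8,9}  (accept∈set)
'e' @ 4: {7,8,9}  (accept∈set)
'c' @ 5: {7,8,9}  (accept∈set)
final: {7,8,9}; accept 7 in set

Answer: ACCEPT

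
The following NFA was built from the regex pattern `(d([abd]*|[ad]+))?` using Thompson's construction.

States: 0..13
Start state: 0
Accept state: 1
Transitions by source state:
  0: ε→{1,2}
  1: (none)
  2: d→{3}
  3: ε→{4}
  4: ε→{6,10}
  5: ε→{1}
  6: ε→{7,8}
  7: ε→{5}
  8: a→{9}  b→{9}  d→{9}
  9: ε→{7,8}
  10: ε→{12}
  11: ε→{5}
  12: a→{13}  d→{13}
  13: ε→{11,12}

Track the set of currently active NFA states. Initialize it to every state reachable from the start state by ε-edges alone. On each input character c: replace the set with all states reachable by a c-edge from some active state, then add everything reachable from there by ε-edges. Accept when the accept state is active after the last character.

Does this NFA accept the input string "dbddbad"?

Answer: ACCEPT

Derivation:
start: ε-closure({0}) = {0,1,2}
'd' @ 1: {1,3,4,5,6,7,8,10,12}  ✓accept
'b' @ 2: {1,5,7,8,9}  ✓accept
'd' @ 3: {1,5,7,8,9}  ✓accept
'd' @ 4: {1,5,7,8,9}  ✓accept
'b' @ 5: {1,5,7,8,9}  ✓accept
'a' @ 6: {1,5,7,8,9}  ✓accept
'd' @ 7: {1,5,7,8,9}  ✓accept
end set {1,5,7,8,9} — state 1 in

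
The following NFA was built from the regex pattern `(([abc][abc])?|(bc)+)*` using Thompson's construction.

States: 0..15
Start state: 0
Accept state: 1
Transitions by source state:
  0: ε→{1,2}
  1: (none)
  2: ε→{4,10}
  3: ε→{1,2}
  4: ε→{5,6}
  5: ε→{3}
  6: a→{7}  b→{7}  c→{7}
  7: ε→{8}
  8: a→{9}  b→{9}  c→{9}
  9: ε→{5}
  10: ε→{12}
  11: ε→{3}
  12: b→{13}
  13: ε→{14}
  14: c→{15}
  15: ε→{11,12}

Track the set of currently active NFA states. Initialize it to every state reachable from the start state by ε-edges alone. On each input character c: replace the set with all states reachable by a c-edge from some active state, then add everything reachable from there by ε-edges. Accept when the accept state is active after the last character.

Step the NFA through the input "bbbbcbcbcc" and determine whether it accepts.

Answer: ACCEPT

Trace:
start: ε-closure({0}) = {0,1,2,3,4,5,6,10,12}
'b' @ 1: {7,8,13,14}
'b' @ 2: {1,2,3,4,5,6,9,10,12}  (accept∈set)
'b' @ 3: {7,8,13,14}
'b' @ 4: {1,2,3,4,5,6,9,10,12}  (accept∈set)
'c' @ 5: {7,8}
'b' @ 6: {1,2,3,4,5,6,9,10,12}  (accept∈set)
'c' @ 7: {7,8}
'b' @ 8: {1,2,3,4,5,6,9,10,12}  (accept∈set)
'c' @ 9: {7,8}
'c' @ 10: {1,2,3,4,5,6,9,10,12}  (accept∈set)
end set {1,2,3,4,5,6,9,10,12} — state 1 in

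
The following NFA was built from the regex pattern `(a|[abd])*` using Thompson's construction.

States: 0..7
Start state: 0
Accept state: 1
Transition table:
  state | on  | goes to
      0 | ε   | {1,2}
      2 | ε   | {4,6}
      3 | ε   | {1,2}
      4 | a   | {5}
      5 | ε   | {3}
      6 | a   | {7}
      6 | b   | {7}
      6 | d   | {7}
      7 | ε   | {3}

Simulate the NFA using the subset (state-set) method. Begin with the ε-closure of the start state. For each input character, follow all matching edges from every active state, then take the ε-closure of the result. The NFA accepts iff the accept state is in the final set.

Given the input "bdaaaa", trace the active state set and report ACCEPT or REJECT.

Answer: ACCEPT

Derivation:
start: ε-closure({0}) = {0,1,2,4,6}
'b' @ 1: {1,2,3,4,6,7}  [accepting]
'd' @ 2: {1,2,3,4,6,7}  [accepting]
'a' @ 3: {1,2,3,4,5,6,7}  [accepting]
'a' @ 4: {1,2,3,4,5,6,7}  [accepting]
'a' @ 5: {1,2,3,4,5,6,7}  [accepting]
'a' @ 6: {1,2,3,4,5,6,7}  [accepting]
end set {1,2,3,4,5,6,7} — state 1 in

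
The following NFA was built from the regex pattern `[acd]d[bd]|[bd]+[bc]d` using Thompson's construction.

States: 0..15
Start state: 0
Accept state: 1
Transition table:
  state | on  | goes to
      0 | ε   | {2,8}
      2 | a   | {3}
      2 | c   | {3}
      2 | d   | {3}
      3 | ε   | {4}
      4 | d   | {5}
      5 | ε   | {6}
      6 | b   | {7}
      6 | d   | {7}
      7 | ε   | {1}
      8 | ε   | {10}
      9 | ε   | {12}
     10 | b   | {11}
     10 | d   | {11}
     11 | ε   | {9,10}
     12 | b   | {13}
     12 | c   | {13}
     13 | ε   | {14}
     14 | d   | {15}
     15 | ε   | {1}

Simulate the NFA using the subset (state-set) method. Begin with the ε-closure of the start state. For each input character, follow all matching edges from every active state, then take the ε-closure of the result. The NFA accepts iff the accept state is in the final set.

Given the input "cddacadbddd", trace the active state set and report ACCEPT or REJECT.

Answer: REJECT

Derivation:
S₀ = ε-closure({0}) = {0,2,8,10}
'c' @ 1: {3,4}
'd' @ 2: {5,6}
'd' @ 3: {1,7}  (accept∈set)
'a' @ 4: {}  — no active states
rest 'cadbddd' ignored (set empty)
end set {} — state 1 not in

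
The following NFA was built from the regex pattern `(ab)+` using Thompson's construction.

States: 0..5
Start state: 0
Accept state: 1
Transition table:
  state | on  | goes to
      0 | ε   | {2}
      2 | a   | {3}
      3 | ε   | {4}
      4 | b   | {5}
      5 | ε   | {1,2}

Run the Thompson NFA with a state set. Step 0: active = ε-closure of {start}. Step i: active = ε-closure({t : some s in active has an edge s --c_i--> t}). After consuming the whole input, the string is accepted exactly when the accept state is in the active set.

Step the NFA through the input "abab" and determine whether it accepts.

initial (ε-close {0}): {0,2}
'a' @ 1: {3,4}
'b' @ 2: {1,2,5}  ✓accept
'a' @ 3: {3,4}
'b' @ 4: {1,2,5}  ✓accept
after full input: {1,2,5}  (accept=1 in)

Answer: ACCEPT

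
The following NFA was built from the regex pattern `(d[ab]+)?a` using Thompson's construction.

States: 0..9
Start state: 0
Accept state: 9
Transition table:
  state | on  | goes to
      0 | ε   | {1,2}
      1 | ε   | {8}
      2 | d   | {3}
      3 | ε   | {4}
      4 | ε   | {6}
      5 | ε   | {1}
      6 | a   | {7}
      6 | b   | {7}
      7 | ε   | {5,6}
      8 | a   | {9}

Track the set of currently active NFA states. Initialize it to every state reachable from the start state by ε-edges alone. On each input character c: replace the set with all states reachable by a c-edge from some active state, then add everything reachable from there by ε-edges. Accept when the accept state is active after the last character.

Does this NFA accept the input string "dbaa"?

initial (ε-close {0}): {0,1,2,8}
'd' @ 1: {3,4,6}
'b' @ 2: {1,5,6,7,8}
'a' @ 3: {1,5,6,7,8,9}  (accept∈set)
'a' @ 4: {1,5,6,7,8,9}  (accept∈set)
end set {1,5,6,7,8,9} — state 9 in

Answer: ACCEPT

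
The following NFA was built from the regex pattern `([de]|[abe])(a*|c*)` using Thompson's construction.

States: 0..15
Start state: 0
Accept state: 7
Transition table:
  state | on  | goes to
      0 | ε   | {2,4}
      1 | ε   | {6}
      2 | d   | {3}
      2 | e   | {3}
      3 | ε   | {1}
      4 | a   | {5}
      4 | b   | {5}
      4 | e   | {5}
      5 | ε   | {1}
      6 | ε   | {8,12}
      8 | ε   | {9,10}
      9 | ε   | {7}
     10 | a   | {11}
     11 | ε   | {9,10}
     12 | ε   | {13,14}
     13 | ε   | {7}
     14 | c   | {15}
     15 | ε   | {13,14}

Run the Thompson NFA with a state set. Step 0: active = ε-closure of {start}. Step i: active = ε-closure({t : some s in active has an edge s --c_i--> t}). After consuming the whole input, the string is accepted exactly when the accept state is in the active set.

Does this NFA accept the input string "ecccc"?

start: ε-closure({0}) = {0,2,4}
'e' @ 1: {1,3,5,6,7,8,9,10,12,13,14}  (accept∈set)
'c' @ 2: {7,13,14,15}  (accept∈set)
'c' @ 3: {7,13,14,15}  (accept∈set)
'c' @ 4: {7,13,14,15}  (accept∈set)
'c' @ 5: {7,13,14,15}  (accept∈set)
end set {7,13,14,15} — state 7 in

Answer: ACCEPT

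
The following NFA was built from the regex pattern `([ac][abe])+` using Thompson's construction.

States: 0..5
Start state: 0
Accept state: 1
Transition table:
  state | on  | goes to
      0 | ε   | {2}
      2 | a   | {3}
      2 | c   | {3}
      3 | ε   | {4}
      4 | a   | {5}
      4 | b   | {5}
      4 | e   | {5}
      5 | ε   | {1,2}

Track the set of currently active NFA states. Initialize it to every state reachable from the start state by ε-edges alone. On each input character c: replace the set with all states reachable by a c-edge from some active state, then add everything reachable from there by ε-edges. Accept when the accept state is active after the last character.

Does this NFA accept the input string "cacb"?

Answer: ACCEPT

Trace:
S₀ = ε-closure({0}) = {0,2}
'c' @ 1: {3,4}
'a' @ 2: {1,2,5}  (accept∈set)
'c' @ 3: {3,4}
'b' @ 4: {1,2,5}  (accept∈set)
final: {1,2,5}; accept 1 in set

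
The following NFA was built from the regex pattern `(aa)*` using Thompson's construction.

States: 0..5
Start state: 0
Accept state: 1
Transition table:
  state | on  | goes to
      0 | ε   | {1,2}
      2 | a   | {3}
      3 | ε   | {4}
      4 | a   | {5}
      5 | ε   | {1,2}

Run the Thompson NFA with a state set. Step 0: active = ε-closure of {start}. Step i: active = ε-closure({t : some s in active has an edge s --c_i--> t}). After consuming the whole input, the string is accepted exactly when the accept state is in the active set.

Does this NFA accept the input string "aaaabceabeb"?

start: ε-closure({0}) = {0,1,2}
'a' @ 1: {3,4}
'a' @ 2: {1,2,5}  (accept∈set)
'a' @ 3: {3,4}
'a' @ 4: {1,2,5}  (accept∈set)
'b' @ 5: {}  — no active states
rest 'ceabeb' ignored (set empty)
end set {} — state 1 not in

Answer: REJECT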